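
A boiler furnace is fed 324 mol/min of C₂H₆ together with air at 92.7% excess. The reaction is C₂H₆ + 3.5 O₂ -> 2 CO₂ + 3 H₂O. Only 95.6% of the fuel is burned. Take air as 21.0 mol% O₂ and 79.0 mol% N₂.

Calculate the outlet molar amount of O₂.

Stoichiometric O₂ = 3.5 × 324 = 1134 mol/min; O₂ fed = 1134 × 1.927 = 2185 mol/min.
N₂ fed = 2185 × 79/21 = 8221 mol/min.
Fuel reacted = 0.956 × 324 → ξ = 309.7 mol/min.
Outlet (n = n₀ + ν ξ):
  C₂H₆: 324 − 1(309.7) = 14.26
  O₂: 2185 − 3.5(309.7) = 1101
  N₂: 8221 (inert)
  CO₂: 0 + 2(309.7) = 619.5
  H₂O: 0 + 3(309.7) = 929.2

1100 mol/min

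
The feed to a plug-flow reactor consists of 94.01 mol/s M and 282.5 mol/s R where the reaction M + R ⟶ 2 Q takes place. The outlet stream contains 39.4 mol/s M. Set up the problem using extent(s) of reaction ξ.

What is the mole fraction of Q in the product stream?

0.29

For M: n = n₀ − 1ξ → 39.4 = 94.01 − 1ξ, giving ξ = 54.61 mol/s.
Outlet amounts (n = n₀ + ν ξ):
  M: 94.01 − 1(54.61) = 39.4
  R: 282.5 − 1(54.61) = 227.9
  Q: 0 + 2(54.61) = 109.2
Total out = 376.5 mol/s; y_Q = 109.2 / 376.5 = 0.2901.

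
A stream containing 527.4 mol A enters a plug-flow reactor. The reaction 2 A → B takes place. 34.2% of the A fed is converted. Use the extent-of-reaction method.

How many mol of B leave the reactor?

90.2 mol

A reacted = 0.342 × 527.4 = 180.4 mol; ν_A = −2, so ξ = 180.4/2 = 90.19 mol.
Outlet amounts (n = n₀ + ν ξ):
  A: 527.4 − 2(90.19) = 347
  B: 0 + 1(90.19) = 90.19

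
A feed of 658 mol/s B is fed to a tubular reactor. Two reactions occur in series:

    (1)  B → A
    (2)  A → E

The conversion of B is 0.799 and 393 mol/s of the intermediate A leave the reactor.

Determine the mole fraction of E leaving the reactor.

0.202

Conversion of B: B consumed = 1ξ₁ = 0.799 × 658 → ξ₁ = 525.7 mol/s.
A balance: n_A = 0 + 1ξ₁ − 1ξ₂ = 393 → ξ₂ = (1·525.7 − 393)/1 = 132.7 mol/s.
Outlet amounts (n = n₀ + Σ ν·ξ):
  B: 658 − 1(525.7) = 132.3
  A: 0 + 1(525.7) − 1(132.7) = 393
  E: 0 + 1(132.7) = 132.7
Total out = 658 mol/s; y_E = 132.7 / 658 = 0.2017.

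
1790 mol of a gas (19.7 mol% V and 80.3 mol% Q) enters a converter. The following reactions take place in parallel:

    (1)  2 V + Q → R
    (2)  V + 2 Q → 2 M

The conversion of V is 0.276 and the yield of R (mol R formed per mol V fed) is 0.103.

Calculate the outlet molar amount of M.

49.4 mol

Yield of R: 1ξ₁ / 352.6 = 0.103 → ξ₁ = 36.32 mol.
Conversion of V: 2ξ₁ + 1ξ₂ = 0.276 × 352.6 = 97.33 → ξ₂ = 24.68 mol.
Outlet amounts (n = n₀ + Σ ν·ξ):
  V: 352.6 − 2(36.32) − 1(24.68) = 255.3
  Q: 1437 − 1(36.32) − 2(24.68) = 1352
  R: 0 + 1(36.32) = 36.32
  M: 0 + 2(24.68) = 49.37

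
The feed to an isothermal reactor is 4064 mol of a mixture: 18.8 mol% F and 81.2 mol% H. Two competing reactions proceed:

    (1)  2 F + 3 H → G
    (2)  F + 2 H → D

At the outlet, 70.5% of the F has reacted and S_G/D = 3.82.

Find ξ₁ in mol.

ξ₁ = 238 mol

Conversion of F: F consumed = 0.705 × 764 = 538.6 mol = 2ξ₁ + 1ξ₂.
Selectivity: 1ξ₁ / (1ξ₂) = 3.82 → ξ₁ = 3.82 ξ₂.
Substitute: (2·3.82 + 1) ξ₂ = 538.6 → ξ₂ = 62.34 mol, ξ₁ = 238.1 mol.
Outlet amounts (n = n₀ + Σ ν·ξ):
  F: 764 − 2(238.1) − 1(62.34) = 225.4
  H: 3300 − 3(238.1) − 2(62.34) = 2461
  G: 0 + 1(238.1) = 238.1
  D: 0 + 1(62.34) = 62.34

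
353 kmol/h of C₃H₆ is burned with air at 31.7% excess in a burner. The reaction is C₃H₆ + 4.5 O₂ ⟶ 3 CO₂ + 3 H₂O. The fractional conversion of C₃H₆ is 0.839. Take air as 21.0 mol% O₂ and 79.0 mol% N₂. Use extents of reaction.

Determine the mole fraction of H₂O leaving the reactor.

0.0849

Stoichiometric O₂ = 4.5 × 353 = 1588 kmol/h; O₂ fed = 1588 × 1.317 = 2092 kmol/h.
N₂ fed = 2092 × 79/21 = 7870 kmol/h.
Fuel reacted = 0.839 × 353 → ξ = 296.2 kmol/h.
Outlet (n = n₀ + ν ξ):
  C₃H₆: 353 − 1(296.2) = 56.83
  O₂: 2092 − 4.5(296.2) = 759.3
  N₂: 7870 (inert)
  CO₂: 0 + 3(296.2) = 888.5
  H₂O: 0 + 3(296.2) = 888.5
Total out = 10460 kmol/h; y_H₂O = 888.5 / 10460 = 0.08492.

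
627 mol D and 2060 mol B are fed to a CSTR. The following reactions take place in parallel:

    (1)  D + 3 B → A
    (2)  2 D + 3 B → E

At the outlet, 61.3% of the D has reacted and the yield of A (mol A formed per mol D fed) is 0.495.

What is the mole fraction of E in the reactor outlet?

0.023

Yield of A: 1ξ₁ / 627 = 0.495 → ξ₁ = 310.4 mol.
Conversion of D: 1ξ₁ + 2ξ₂ = 0.613 × 627 = 384.4 → ξ₂ = 36.99 mol.
Outlet amounts (n = n₀ + Σ ν·ξ):
  D: 627 − 1(310.4) − 2(36.99) = 242.6
  B: 2060 − 3(310.4) − 3(36.99) = 1018
  A: 0 + 1(310.4) = 310.4
  E: 0 + 1(36.99) = 36.99
Total out = 1608 mol; y_E = 36.99 / 1608 = 0.02301.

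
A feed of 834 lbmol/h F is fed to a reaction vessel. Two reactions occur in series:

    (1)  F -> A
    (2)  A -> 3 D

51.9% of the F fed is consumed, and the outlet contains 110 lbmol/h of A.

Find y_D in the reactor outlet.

Conversion of F: F consumed = 1ξ₁ = 0.519 × 834 → ξ₁ = 432.8 lbmol/h.
A balance: n_A = 0 + 1ξ₁ − 1ξ₂ = 110 → ξ₂ = (1·432.8 − 110)/1 = 322.8 lbmol/h.
Outlet amounts (n = n₀ + Σ ν·ξ):
  F: 834 − 1(432.8) = 401.2
  A: 0 + 1(432.8) − 1(322.8) = 110
  D: 0 + 3(322.8) = 968.5
Total out = 1480 lbmol/h; y_D = 968.5 / 1480 = 0.6546.

0.655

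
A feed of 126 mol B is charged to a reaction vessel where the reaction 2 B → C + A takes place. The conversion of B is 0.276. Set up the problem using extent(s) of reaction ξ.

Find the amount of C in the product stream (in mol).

17.4 mol

B reacted = 0.276 × 126 = 34.78 mol; ν_B = −2, so ξ = 34.78/2 = 17.39 mol.
Outlet amounts (n = n₀ + ν ξ):
  B: 126 − 2(17.39) = 91.22
  C: 0 + 1(17.39) = 17.39
  A: 0 + 1(17.39) = 17.39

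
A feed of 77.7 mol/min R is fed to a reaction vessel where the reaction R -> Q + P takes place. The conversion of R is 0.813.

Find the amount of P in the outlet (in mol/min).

R reacted = 0.813 × 77.7 = 63.17 mol/min; ν_R = −1, so ξ = 63.17/1 = 63.17 mol/min.
Outlet amounts (n = n₀ + ν ξ):
  R: 77.7 − 1(63.17) = 14.53
  Q: 0 + 1(63.17) = 63.17
  P: 0 + 1(63.17) = 63.17

63.2 mol/min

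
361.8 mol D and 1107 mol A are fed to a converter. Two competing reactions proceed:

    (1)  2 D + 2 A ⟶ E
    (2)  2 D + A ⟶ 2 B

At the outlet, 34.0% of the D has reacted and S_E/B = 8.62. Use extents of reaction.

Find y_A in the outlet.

Conversion of D: D consumed = 0.34 × 361.8 = 123 mol = 2ξ₁ + 2ξ₂.
Selectivity: 1ξ₁ / (2ξ₂) = 8.62 → ξ₁ = 17.24 ξ₂.
Substitute: (2·17.24 + 2) ξ₂ = 123 → ξ₂ = 3.372 mol, ξ₁ = 58.13 mol.
Outlet amounts (n = n₀ + Σ ν·ξ):
  D: 361.8 − 2(58.13) − 2(3.372) = 238.8
  A: 1107 − 2(58.13) − 1(3.372) = 987.4
  E: 0 + 1(58.13) = 58.13
  B: 0 + 2(3.372) = 6.744
Total out = 1291 mol; y_A = 987.4 / 1291 = 0.7648.

0.765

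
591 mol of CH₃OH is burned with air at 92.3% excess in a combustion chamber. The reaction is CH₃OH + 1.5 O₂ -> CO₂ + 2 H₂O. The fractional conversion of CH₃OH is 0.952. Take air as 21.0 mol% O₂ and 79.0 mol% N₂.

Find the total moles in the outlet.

8990 mol

Stoichiometric O₂ = 1.5 × 591 = 886.5 mol; O₂ fed = 886.5 × 1.923 = 1705 mol.
N₂ fed = 1705 × 79/21 = 6413 mol.
Fuel reacted = 0.952 × 591 → ξ = 562.6 mol.
Outlet (n = n₀ + ν ξ):
  CH₃OH: 591 − 1(562.6) = 28.37
  O₂: 1705 − 1.5(562.6) = 860.8
  N₂: 6413 (inert)
  CO₂: 0 + 1(562.6) = 562.6
  H₂O: 0 + 2(562.6) = 1125
Total out = 28.37 + 860.8 + 6413 + 562.6 + 1125 = 8990 mol.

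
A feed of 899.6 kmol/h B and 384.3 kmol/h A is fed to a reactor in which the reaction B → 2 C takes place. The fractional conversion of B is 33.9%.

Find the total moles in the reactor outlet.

1590 kmol/h

B reacted = 0.339 × 899.6 = 305 kmol/h; ν_B = −1, so ξ = 305/1 = 305 kmol/h.
Outlet amounts (n = n₀ + ν ξ):
  B: 899.6 − 1(305) = 594.6
  C: 0 + 2(305) = 609.9
  A: 384.3 (inert)
Total out = 594.6 + 609.9 + 384.3 = 1589 kmol/h.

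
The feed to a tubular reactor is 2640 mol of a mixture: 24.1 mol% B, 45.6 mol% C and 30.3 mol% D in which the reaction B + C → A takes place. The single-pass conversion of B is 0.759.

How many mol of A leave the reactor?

483 mol

B reacted = 0.759 × 636.2 = 482.9 mol; ν_B = −1, so ξ = 482.9/1 = 482.9 mol.
Outlet amounts (n = n₀ + ν ξ):
  B: 636.2 − 1(482.9) = 153.3
  C: 1204 − 1(482.9) = 720.9
  A: 0 + 1(482.9) = 482.9
  D: 799.9 (inert)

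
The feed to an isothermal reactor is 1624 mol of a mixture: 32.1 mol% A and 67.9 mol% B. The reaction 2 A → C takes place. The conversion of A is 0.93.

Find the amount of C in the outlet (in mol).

A reacted = 0.93 × 521.3 = 484.8 mol; ν_A = −2, so ξ = 484.8/2 = 242.4 mol.
Outlet amounts (n = n₀ + ν ξ):
  A: 521.3 − 2(242.4) = 36.49
  C: 0 + 1(242.4) = 242.4
  B: 1103 (inert)

242 mol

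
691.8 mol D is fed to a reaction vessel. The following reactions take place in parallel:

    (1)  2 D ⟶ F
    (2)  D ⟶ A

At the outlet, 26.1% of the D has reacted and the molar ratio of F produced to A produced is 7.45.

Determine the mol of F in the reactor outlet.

Conversion of D: D consumed = 0.261 × 691.8 = 180.6 mol = 2ξ₁ + 1ξ₂.
Selectivity: 1ξ₁ / (1ξ₂) = 7.45 → ξ₁ = 7.45 ξ₂.
Substitute: (2·7.45 + 1) ξ₂ = 180.6 → ξ₂ = 11.36 mol, ξ₁ = 84.6 mol.
Outlet amounts (n = n₀ + Σ ν·ξ):
  D: 691.8 − 2(84.6) − 1(11.36) = 511.2
  F: 0 + 1(84.6) = 84.6
  A: 0 + 1(11.36) = 11.36

84.6 mol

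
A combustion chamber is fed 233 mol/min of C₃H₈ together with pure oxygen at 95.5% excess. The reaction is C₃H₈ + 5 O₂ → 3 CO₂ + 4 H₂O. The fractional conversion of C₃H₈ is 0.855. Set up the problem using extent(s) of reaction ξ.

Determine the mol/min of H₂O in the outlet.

797 mol/min

Stoichiometric O₂ = 5 × 233 = 1165 mol/min; O₂ fed = 1165 × 1.955 = 2278 mol/min.
Fuel reacted = 0.855 × 233 → ξ = 199.2 mol/min.
Outlet (n = n₀ + ν ξ):
  C₃H₈: 233 − 1(199.2) = 33.78
  O₂: 2278 − 5(199.2) = 1282
  CO₂: 0 + 3(199.2) = 597.6
  H₂O: 0 + 4(199.2) = 796.9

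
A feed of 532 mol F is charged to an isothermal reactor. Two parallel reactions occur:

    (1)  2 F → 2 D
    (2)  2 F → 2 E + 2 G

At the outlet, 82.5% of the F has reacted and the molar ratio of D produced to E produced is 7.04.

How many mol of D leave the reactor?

384 mol

Conversion of F: F consumed = 0.825 × 532 = 438.9 mol = 2ξ₁ + 2ξ₂.
Selectivity: 2ξ₁ / (2ξ₂) = 7.04 → ξ₁ = 7.04 ξ₂.
Substitute: (2·7.04 + 2) ξ₂ = 438.9 → ξ₂ = 27.29 mol, ξ₁ = 192.2 mol.
Outlet amounts (n = n₀ + Σ ν·ξ):
  F: 532 − 2(192.2) − 2(27.29) = 93.1
  D: 0 + 2(192.2) = 384.3
  E: 0 + 2(27.29) = 54.59
  G: 0 + 2(27.29) = 54.59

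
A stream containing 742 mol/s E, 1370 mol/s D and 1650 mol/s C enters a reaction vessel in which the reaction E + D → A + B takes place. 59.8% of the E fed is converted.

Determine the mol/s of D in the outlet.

926 mol/s

E reacted = 0.598 × 742 = 443.7 mol/s; ν_E = −1, so ξ = 443.7/1 = 443.7 mol/s.
Outlet amounts (n = n₀ + ν ξ):
  E: 742 − 1(443.7) = 298.3
  D: 1370 − 1(443.7) = 926.3
  A: 0 + 1(443.7) = 443.7
  B: 0 + 1(443.7) = 443.7
  C: 1650 (inert)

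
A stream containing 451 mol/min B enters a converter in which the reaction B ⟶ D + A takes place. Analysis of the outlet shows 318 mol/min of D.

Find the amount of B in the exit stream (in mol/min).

For D: n = n₀ + 1ξ → 318 = 0 + 1ξ, giving ξ = 318 mol/min.
Outlet amounts (n = n₀ + ν ξ):
  B: 451 − 1(318) = 133
  D: 0 + 1(318) = 318
  A: 0 + 1(318) = 318

133 mol/min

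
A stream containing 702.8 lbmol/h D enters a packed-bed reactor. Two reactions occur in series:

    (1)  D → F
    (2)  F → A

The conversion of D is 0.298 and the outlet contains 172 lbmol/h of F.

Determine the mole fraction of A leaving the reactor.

0.0533

Conversion of D: D consumed = 1ξ₁ = 0.298 × 702.8 → ξ₁ = 209.4 lbmol/h.
F balance: n_F = 0 + 1ξ₁ − 1ξ₂ = 172 → ξ₂ = (1·209.4 − 172)/1 = 37.43 lbmol/h.
Outlet amounts (n = n₀ + Σ ν·ξ):
  D: 702.8 − 1(209.4) = 493.4
  F: 0 + 1(209.4) − 1(37.43) = 172
  A: 0 + 1(37.43) = 37.43
Total out = 702.8 lbmol/h; y_A = 37.43 / 702.8 = 0.05326.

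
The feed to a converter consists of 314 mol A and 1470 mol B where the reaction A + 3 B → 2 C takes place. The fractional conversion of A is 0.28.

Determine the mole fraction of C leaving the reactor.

A reacted = 0.28 × 314 = 87.92 mol; ν_A = −1, so ξ = 87.92/1 = 87.92 mol.
Outlet amounts (n = n₀ + ν ξ):
  A: 314 − 1(87.92) = 226.1
  B: 1470 − 3(87.92) = 1206
  C: 0 + 2(87.92) = 175.8
Total out = 1608 mol; y_C = 175.8 / 1608 = 0.1093.

0.109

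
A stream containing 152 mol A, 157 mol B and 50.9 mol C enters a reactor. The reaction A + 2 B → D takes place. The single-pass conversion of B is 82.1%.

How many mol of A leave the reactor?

B reacted = 0.821 × 157 = 128.9 mol; ν_B = −2, so ξ = 128.9/2 = 64.45 mol.
Outlet amounts (n = n₀ + ν ξ):
  A: 152 − 1(64.45) = 87.55
  B: 157 − 2(64.45) = 28.1
  D: 0 + 1(64.45) = 64.45
  C: 50.9 (inert)

87.6 mol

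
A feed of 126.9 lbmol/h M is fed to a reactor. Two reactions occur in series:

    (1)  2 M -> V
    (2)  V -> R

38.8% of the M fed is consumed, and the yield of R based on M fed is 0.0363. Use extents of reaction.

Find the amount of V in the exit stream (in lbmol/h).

20 lbmol/h

Conversion of M: M consumed = 2ξ₁ = 0.388 × 126.9 → ξ₁ = 24.62 lbmol/h.
Yield of R: 1ξ₂ / 126.9 = 0.0363 → ξ₂ = 4.606 lbmol/h.
Outlet amounts (n = n₀ + Σ ν·ξ):
  M: 126.9 − 2(24.62) = 77.66
  V: 0 + 1(24.62) − 1(4.606) = 20.01
  R: 0 + 1(4.606) = 4.606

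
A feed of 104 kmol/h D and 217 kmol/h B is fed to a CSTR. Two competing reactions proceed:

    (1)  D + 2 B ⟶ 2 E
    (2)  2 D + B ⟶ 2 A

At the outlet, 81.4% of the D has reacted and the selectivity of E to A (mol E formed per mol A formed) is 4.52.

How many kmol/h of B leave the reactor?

Conversion of D: D consumed = 0.814 × 104 = 84.66 kmol/h = 1ξ₁ + 2ξ₂.
Selectivity: 2ξ₁ / (2ξ₂) = 4.52 → ξ₁ = 4.52 ξ₂.
Substitute: (1·4.52 + 2) ξ₂ = 84.66 → ξ₂ = 12.98 kmol/h, ξ₁ = 58.69 kmol/h.
Outlet amounts (n = n₀ + Σ ν·ξ):
  D: 104 − 1(58.69) − 2(12.98) = 19.34
  B: 217 − 2(58.69) − 1(12.98) = 86.64
  E: 0 + 2(58.69) = 117.4
  A: 0 + 2(12.98) = 25.97

86.6 kmol/h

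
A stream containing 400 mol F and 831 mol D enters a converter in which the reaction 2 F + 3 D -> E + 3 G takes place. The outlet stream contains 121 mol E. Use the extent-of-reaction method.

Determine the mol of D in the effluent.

For E: n = n₀ + 1ξ → 121 = 0 + 1ξ, giving ξ = 121 mol.
Outlet amounts (n = n₀ + ν ξ):
  F: 400 − 2(121) = 158
  D: 831 − 3(121) = 468
  E: 0 + 1(121) = 121
  G: 0 + 3(121) = 363

468 mol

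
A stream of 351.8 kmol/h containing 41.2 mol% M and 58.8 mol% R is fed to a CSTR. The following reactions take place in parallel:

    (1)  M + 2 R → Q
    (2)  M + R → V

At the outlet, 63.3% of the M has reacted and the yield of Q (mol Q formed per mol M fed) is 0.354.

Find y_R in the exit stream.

Yield of Q: 1ξ₁ / 144.9 = 0.354 → ξ₁ = 51.31 kmol/h.
Conversion of M: 1ξ₁ + 1ξ₂ = 0.633 × 144.9 = 91.75 → ξ₂ = 40.44 kmol/h.
Outlet amounts (n = n₀ + Σ ν·ξ):
  M: 144.9 − 1(51.31) − 1(40.44) = 53.19
  R: 206.9 − 2(51.31) − 1(40.44) = 63.8
  Q: 0 + 1(51.31) = 51.31
  V: 0 + 1(40.44) = 40.44
Total out = 208.7 kmol/h; y_R = 63.8 / 208.7 = 0.3056.

0.306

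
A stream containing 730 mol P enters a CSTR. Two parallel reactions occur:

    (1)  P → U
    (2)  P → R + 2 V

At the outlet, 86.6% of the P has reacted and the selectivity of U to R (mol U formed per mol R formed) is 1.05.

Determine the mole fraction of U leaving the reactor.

0.24

Conversion of P: P consumed = 0.866 × 730 = 632.2 mol = 1ξ₁ + 1ξ₂.
Selectivity: 1ξ₁ / (1ξ₂) = 1.05 → ξ₁ = 1.05 ξ₂.
Substitute: (1·1.05 + 1) ξ₂ = 632.2 → ξ₂ = 308.4 mol, ξ₁ = 323.8 mol.
Outlet amounts (n = n₀ + Σ ν·ξ):
  P: 730 − 1(323.8) − 1(308.4) = 97.82
  U: 0 + 1(323.8) = 323.8
  R: 0 + 1(308.4) = 308.4
  V: 0 + 2(308.4) = 616.8
Total out = 1347 mol; y_U = 323.8 / 1347 = 0.2404.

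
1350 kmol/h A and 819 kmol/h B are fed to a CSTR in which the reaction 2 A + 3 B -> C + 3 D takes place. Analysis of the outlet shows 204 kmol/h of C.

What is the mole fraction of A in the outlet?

0.479

For C: n = n₀ + 1ξ → 204 = 0 + 1ξ, giving ξ = 204 kmol/h.
Outlet amounts (n = n₀ + ν ξ):
  A: 1350 − 2(204) = 942
  B: 819 − 3(204) = 207
  C: 0 + 1(204) = 204
  D: 0 + 3(204) = 612
Total out = 1965 kmol/h; y_A = 942 / 1965 = 0.4794.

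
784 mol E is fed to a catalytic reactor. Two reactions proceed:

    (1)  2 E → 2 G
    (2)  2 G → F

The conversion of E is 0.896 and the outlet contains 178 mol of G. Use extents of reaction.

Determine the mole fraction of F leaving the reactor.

0.503

Conversion of E: E consumed = 2ξ₁ = 0.896 × 784 → ξ₁ = 351.2 mol.
G balance: n_G = 0 + 2ξ₁ − 2ξ₂ = 178 → ξ₂ = (2·351.2 − 178)/2 = 262.2 mol.
Outlet amounts (n = n₀ + Σ ν·ξ):
  E: 784 − 2(351.2) = 81.54
  G: 0 + 2(351.2) − 2(262.2) = 178
  F: 0 + 1(262.2) = 262.2
Total out = 521.8 mol; y_F = 262.2 / 521.8 = 0.5026.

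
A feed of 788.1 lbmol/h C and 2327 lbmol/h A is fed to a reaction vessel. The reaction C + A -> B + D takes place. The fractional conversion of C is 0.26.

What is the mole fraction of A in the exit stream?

0.681

C reacted = 0.26 × 788.1 = 204.9 lbmol/h; ν_C = −1, so ξ = 204.9/1 = 204.9 lbmol/h.
Outlet amounts (n = n₀ + ν ξ):
  C: 788.1 − 1(204.9) = 583.2
  A: 2327 − 1(204.9) = 2122
  B: 0 + 1(204.9) = 204.9
  D: 0 + 1(204.9) = 204.9
Total out = 3115 lbmol/h; y_A = 2122 / 3115 = 0.6812.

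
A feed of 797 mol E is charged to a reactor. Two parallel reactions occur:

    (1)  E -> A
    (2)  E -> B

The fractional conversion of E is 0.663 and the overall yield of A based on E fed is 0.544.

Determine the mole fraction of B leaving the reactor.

Yield of A: 1ξ₁ / 797 = 0.544 → ξ₁ = 433.6 mol.
Conversion of E: 1ξ₁ + 1ξ₂ = 0.663 × 797 = 528.4 → ξ₂ = 94.84 mol.
Outlet amounts (n = n₀ + Σ ν·ξ):
  E: 797 − 1(433.6) − 1(94.84) = 268.6
  A: 0 + 1(433.6) = 433.6
  B: 0 + 1(94.84) = 94.84
Total out = 797 mol; y_B = 94.84 / 797 = 0.119.

0.119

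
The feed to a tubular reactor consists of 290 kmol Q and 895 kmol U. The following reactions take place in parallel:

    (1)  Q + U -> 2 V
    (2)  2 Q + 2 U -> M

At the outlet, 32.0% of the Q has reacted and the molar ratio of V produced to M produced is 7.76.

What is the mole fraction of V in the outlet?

Conversion of Q: Q consumed = 0.32 × 290 = 92.8 kmol = 1ξ₁ + 2ξ₂.
Selectivity: 2ξ₁ / (1ξ₂) = 7.76 → ξ₁ = 3.88 ξ₂.
Substitute: (1·3.88 + 2) ξ₂ = 92.8 → ξ₂ = 15.78 kmol, ξ₁ = 61.24 kmol.
Outlet amounts (n = n₀ + Σ ν·ξ):
  Q: 290 − 1(61.24) − 2(15.78) = 197.2
  U: 895 − 1(61.24) − 2(15.78) = 802.2
  V: 0 + 2(61.24) = 122.5
  M: 0 + 1(15.78) = 15.78
Total out = 1138 kmol; y_V = 122.5 / 1138 = 0.1077.

0.108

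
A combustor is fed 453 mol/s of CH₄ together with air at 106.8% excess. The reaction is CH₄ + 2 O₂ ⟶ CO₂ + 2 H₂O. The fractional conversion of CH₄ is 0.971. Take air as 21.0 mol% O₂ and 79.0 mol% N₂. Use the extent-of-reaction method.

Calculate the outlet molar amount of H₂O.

Stoichiometric O₂ = 2 × 453 = 906 mol/s; O₂ fed = 906 × 2.068 = 1874 mol/s.
N₂ fed = 1874 × 79/21 = 7048 mol/s.
Fuel reacted = 0.971 × 453 → ξ = 439.9 mol/s.
Outlet (n = n₀ + ν ξ):
  CH₄: 453 − 1(439.9) = 13.14
  O₂: 1874 − 2(439.9) = 993.9
  N₂: 7048 (inert)
  CO₂: 0 + 1(439.9) = 439.9
  H₂O: 0 + 2(439.9) = 879.7

880 mol/s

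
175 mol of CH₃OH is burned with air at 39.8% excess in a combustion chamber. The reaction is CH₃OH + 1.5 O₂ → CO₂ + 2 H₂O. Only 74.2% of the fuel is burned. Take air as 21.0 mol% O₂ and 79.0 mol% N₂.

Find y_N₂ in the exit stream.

0.695

Stoichiometric O₂ = 1.5 × 175 = 262.5 mol; O₂ fed = 262.5 × 1.398 = 367 mol.
N₂ fed = 367 × 79/21 = 1381 mol.
Fuel reacted = 0.742 × 175 → ξ = 129.8 mol.
Outlet (n = n₀ + ν ξ):
  CH₃OH: 175 − 1(129.8) = 45.15
  O₂: 367 − 1.5(129.8) = 172.2
  N₂: 1381 (inert)
  CO₂: 0 + 1(129.8) = 129.8
  H₂O: 0 + 2(129.8) = 259.7
Total out = 1987 mol; y_N₂ = 1381 / 1987 = 0.6946.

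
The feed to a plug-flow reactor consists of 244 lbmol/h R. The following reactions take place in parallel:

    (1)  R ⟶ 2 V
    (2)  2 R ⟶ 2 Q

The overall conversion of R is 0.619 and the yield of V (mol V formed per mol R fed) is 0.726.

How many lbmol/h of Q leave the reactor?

Yield of V: 2ξ₁ / 244 = 0.726 → ξ₁ = 88.57 lbmol/h.
Conversion of R: 1ξ₁ + 2ξ₂ = 0.619 × 244 = 151 → ξ₂ = 31.23 lbmol/h.
Outlet amounts (n = n₀ + Σ ν·ξ):
  R: 244 − 1(88.57) − 2(31.23) = 92.96
  V: 0 + 2(88.57) = 177.1
  Q: 0 + 2(31.23) = 62.46

62.5 lbmol/h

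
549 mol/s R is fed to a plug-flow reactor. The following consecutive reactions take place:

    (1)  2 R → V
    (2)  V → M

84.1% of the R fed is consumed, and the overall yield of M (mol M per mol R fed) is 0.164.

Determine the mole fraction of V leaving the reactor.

0.443

Conversion of R: R consumed = 2ξ₁ = 0.841 × 549 → ξ₁ = 230.9 mol/s.
Yield of M: 1ξ₂ / 549 = 0.164 → ξ₂ = 90.04 mol/s.
Outlet amounts (n = n₀ + Σ ν·ξ):
  R: 549 − 2(230.9) = 87.29
  V: 0 + 1(230.9) − 1(90.04) = 140.8
  M: 0 + 1(90.04) = 90.04
Total out = 318.1 mol/s; y_V = 140.8 / 318.1 = 0.4426.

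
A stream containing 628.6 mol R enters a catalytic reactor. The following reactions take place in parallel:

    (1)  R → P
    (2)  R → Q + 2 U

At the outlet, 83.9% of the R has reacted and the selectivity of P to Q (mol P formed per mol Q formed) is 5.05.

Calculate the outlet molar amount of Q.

Conversion of R: R consumed = 0.839 × 628.6 = 527.4 mol = 1ξ₁ + 1ξ₂.
Selectivity: 1ξ₁ / (1ξ₂) = 5.05 → ξ₁ = 5.05 ξ₂.
Substitute: (1·5.05 + 1) ξ₂ = 527.4 → ξ₂ = 87.17 mol, ξ₁ = 440.2 mol.
Outlet amounts (n = n₀ + Σ ν·ξ):
  R: 628.6 − 1(440.2) − 1(87.17) = 101.2
  P: 0 + 1(440.2) = 440.2
  Q: 0 + 1(87.17) = 87.17
  U: 0 + 2(87.17) = 174.3

87.2 mol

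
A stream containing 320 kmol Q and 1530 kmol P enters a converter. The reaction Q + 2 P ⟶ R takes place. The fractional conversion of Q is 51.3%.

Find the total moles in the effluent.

Q reacted = 0.513 × 320 = 164.2 kmol; ν_Q = −1, so ξ = 164.2/1 = 164.2 kmol.
Outlet amounts (n = n₀ + ν ξ):
  Q: 320 − 1(164.2) = 155.8
  P: 1530 − 2(164.2) = 1202
  R: 0 + 1(164.2) = 164.2
Total out = 155.8 + 1202 + 164.2 = 1522 kmol.

1520 kmol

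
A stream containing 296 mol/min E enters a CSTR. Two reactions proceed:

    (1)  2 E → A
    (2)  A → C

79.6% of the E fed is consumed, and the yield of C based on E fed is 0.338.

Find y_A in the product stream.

0.0997

Conversion of E: E consumed = 2ξ₁ = 0.796 × 296 → ξ₁ = 117.8 mol/min.
Yield of C: 1ξ₂ / 296 = 0.338 → ξ₂ = 100 mol/min.
Outlet amounts (n = n₀ + Σ ν·ξ):
  E: 296 − 2(117.8) = 60.38
  A: 0 + 1(117.8) − 1(100) = 17.76
  C: 0 + 1(100) = 100
Total out = 178.2 mol/min; y_A = 17.76 / 178.2 = 0.09967.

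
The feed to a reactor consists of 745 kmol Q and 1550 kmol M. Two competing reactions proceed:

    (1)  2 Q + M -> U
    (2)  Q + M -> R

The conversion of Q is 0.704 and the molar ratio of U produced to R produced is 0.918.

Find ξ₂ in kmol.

ξ₂ = 185 kmol

Conversion of Q: Q consumed = 0.704 × 745 = 524.5 kmol = 2ξ₁ + 1ξ₂.
Selectivity: 1ξ₁ / (1ξ₂) = 0.918 → ξ₁ = 0.918 ξ₂.
Substitute: (2·0.918 + 1) ξ₂ = 524.5 → ξ₂ = 184.9 kmol, ξ₁ = 169.8 kmol.
Outlet amounts (n = n₀ + Σ ν·ξ):
  Q: 745 − 2(169.8) − 1(184.9) = 220.5
  M: 1550 − 1(169.8) − 1(184.9) = 1195
  U: 0 + 1(169.8) = 169.8
  R: 0 + 1(184.9) = 184.9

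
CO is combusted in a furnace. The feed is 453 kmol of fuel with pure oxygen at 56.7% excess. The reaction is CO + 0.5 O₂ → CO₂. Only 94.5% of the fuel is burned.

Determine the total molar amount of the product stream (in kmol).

594 kmol

Stoichiometric O₂ = 0.5 × 453 = 226.5 kmol; O₂ fed = 226.5 × 1.567 = 354.9 kmol.
Fuel reacted = 0.945 × 453 → ξ = 428.1 kmol.
Outlet (n = n₀ + ν ξ):
  CO: 453 − 1(428.1) = 24.92
  O₂: 354.9 − 0.5(428.1) = 140.9
  CO₂: 0 + 1(428.1) = 428.1
Total out = 24.92 + 140.9 + 428.1 = 593.9 kmol.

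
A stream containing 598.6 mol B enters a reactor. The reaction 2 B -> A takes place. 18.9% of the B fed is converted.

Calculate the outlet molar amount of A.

56.6 mol

B reacted = 0.189 × 598.6 = 113.1 mol; ν_B = −2, so ξ = 113.1/2 = 56.57 mol.
Outlet amounts (n = n₀ + ν ξ):
  B: 598.6 − 2(56.57) = 485.5
  A: 0 + 1(56.57) = 56.57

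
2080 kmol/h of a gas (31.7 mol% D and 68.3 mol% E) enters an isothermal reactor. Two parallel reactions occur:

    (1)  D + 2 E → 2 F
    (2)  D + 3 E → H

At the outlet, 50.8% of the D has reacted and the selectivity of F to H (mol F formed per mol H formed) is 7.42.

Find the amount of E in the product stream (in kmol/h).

680 kmol/h

Conversion of D: D consumed = 0.508 × 659.4 = 335 kmol/h = 1ξ₁ + 1ξ₂.
Selectivity: 2ξ₁ / (1ξ₂) = 7.42 → ξ₁ = 3.71 ξ₂.
Substitute: (1·3.71 + 1) ξ₂ = 335 → ξ₂ = 71.12 kmol/h, ξ₁ = 263.8 kmol/h.
Outlet amounts (n = n₀ + Σ ν·ξ):
  D: 659.4 − 1(263.8) − 1(71.12) = 324.4
  E: 1421 − 2(263.8) − 3(71.12) = 679.6
  F: 0 + 2(263.8) = 527.7
  H: 0 + 1(71.12) = 71.12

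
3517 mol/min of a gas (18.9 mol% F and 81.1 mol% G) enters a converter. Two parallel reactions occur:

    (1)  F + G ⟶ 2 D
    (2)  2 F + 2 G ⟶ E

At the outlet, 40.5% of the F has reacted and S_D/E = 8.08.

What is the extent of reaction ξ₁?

ξ₁ = 180 mol/min

Conversion of F: F consumed = 0.405 × 664.7 = 269.2 mol/min = 1ξ₁ + 2ξ₂.
Selectivity: 2ξ₁ / (1ξ₂) = 8.08 → ξ₁ = 4.04 ξ₂.
Substitute: (1·4.04 + 2) ξ₂ = 269.2 → ξ₂ = 44.57 mol/min, ξ₁ = 180.1 mol/min.
Outlet amounts (n = n₀ + Σ ν·ξ):
  F: 664.7 − 1(180.1) − 2(44.57) = 395.5
  G: 2852 − 1(180.1) − 2(44.57) = 2583
  D: 0 + 2(180.1) = 360.1
  E: 0 + 1(44.57) = 44.57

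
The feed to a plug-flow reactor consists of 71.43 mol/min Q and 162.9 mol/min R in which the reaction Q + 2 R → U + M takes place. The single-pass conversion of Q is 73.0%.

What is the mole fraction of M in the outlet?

0.286

Q reacted = 0.73 × 71.43 = 52.14 mol/min; ν_Q = −1, so ξ = 52.14/1 = 52.14 mol/min.
Outlet amounts (n = n₀ + ν ξ):
  Q: 71.43 − 1(52.14) = 19.29
  R: 162.9 − 2(52.14) = 58.61
  U: 0 + 1(52.14) = 52.14
  M: 0 + 1(52.14) = 52.14
Total out = 182.2 mol/min; y_M = 52.14 / 182.2 = 0.2862.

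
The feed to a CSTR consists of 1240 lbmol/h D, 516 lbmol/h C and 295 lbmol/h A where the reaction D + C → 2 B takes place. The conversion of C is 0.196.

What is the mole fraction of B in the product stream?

0.0986

C reacted = 0.196 × 516 = 101.1 lbmol/h; ν_C = −1, so ξ = 101.1/1 = 101.1 lbmol/h.
Outlet amounts (n = n₀ + ν ξ):
  D: 1240 − 1(101.1) = 1139
  C: 516 − 1(101.1) = 414.9
  B: 0 + 2(101.1) = 202.3
  A: 295 (inert)
Total out = 2051 lbmol/h; y_B = 202.3 / 2051 = 0.09862.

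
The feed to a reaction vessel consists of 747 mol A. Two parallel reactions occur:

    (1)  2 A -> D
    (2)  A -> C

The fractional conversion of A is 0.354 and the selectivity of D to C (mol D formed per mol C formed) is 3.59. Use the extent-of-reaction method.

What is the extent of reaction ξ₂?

Conversion of A: A consumed = 0.354 × 747 = 264.4 mol = 2ξ₁ + 1ξ₂.
Selectivity: 1ξ₁ / (1ξ₂) = 3.59 → ξ₁ = 3.59 ξ₂.
Substitute: (2·3.59 + 1) ξ₂ = 264.4 → ξ₂ = 32.33 mol, ξ₁ = 116.1 mol.
Outlet amounts (n = n₀ + Σ ν·ξ):
  A: 747 − 2(116.1) − 1(32.33) = 482.6
  D: 0 + 1(116.1) = 116.1
  C: 0 + 1(32.33) = 32.33

ξ₂ = 32.3 mol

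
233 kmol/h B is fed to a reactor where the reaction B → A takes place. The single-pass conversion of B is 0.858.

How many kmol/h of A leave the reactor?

B reacted = 0.858 × 233 = 199.9 kmol/h; ν_B = −1, so ξ = 199.9/1 = 199.9 kmol/h.
Outlet amounts (n = n₀ + ν ξ):
  B: 233 − 1(199.9) = 33.09
  A: 0 + 1(199.9) = 199.9

200 kmol/h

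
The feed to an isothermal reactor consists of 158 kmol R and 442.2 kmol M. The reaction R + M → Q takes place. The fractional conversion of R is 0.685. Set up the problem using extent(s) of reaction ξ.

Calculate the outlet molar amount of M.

R reacted = 0.685 × 158 = 108.2 kmol; ν_R = −1, so ξ = 108.2/1 = 108.2 kmol.
Outlet amounts (n = n₀ + ν ξ):
  R: 158 − 1(108.2) = 49.77
  M: 442.2 − 1(108.2) = 334
  Q: 0 + 1(108.2) = 108.2

334 kmol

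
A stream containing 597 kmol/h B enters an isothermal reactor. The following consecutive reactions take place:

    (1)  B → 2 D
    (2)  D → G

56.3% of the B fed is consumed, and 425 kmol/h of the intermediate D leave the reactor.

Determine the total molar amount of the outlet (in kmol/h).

Conversion of B: B consumed = 1ξ₁ = 0.563 × 597 → ξ₁ = 336.1 kmol/h.
D balance: n_D = 0 + 2ξ₁ − 1ξ₂ = 425 → ξ₂ = (2·336.1 − 425)/1 = 247.2 kmol/h.
Outlet amounts (n = n₀ + Σ ν·ξ):
  B: 597 − 1(336.1) = 260.9
  D: 0 + 2(336.1) − 1(247.2) = 425
  G: 0 + 1(247.2) = 247.2
Total out = 260.9 + 425 + 247.2 = 933.1 kmol/h.

933 kmol/h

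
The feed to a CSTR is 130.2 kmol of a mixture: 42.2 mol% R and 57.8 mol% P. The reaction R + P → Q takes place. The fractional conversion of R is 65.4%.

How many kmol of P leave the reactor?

R reacted = 0.654 × 54.94 = 35.93 kmol; ν_R = −1, so ξ = 35.93/1 = 35.93 kmol.
Outlet amounts (n = n₀ + ν ξ):
  R: 54.94 − 1(35.93) = 19.01
  P: 75.26 − 1(35.93) = 39.32
  Q: 0 + 1(35.93) = 35.93

39.3 kmol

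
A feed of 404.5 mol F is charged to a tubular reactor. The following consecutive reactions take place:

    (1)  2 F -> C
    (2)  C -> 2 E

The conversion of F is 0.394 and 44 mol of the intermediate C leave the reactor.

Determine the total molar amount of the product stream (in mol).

360 mol

Conversion of F: F consumed = 2ξ₁ = 0.394 × 404.5 → ξ₁ = 79.69 mol.
C balance: n_C = 0 + 1ξ₁ − 1ξ₂ = 44 → ξ₂ = (1·79.69 − 44)/1 = 35.69 mol.
Outlet amounts (n = n₀ + Σ ν·ξ):
  F: 404.5 − 2(79.69) = 245.1
  C: 0 + 1(79.69) − 1(35.69) = 44
  E: 0 + 2(35.69) = 71.37
Total out = 245.1 + 44 + 71.37 = 360.5 mol.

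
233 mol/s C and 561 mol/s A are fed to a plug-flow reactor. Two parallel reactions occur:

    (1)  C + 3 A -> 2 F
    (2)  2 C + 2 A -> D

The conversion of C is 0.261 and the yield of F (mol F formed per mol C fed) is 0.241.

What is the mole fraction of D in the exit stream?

0.0238

Yield of F: 2ξ₁ / 233 = 0.241 → ξ₁ = 28.08 mol/s.
Conversion of C: 1ξ₁ + 2ξ₂ = 0.261 × 233 = 60.81 → ξ₂ = 16.37 mol/s.
Outlet amounts (n = n₀ + Σ ν·ξ):
  C: 233 − 1(28.08) − 2(16.37) = 172.2
  A: 561 − 3(28.08) − 2(16.37) = 444
  F: 0 + 2(28.08) = 56.15
  D: 0 + 1(16.37) = 16.37
Total out = 688.7 mol/s; y_D = 16.37 / 688.7 = 0.02377.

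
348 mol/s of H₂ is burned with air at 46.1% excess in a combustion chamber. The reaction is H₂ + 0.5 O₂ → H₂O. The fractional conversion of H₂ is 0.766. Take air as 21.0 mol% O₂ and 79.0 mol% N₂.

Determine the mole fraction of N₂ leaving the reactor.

0.671

Stoichiometric O₂ = 0.5 × 348 = 174 mol/s; O₂ fed = 174 × 1.461 = 254.2 mol/s.
N₂ fed = 254.2 × 79/21 = 956.3 mol/s.
Fuel reacted = 0.766 × 348 → ξ = 266.6 mol/s.
Outlet (n = n₀ + ν ξ):
  H₂: 348 − 1(266.6) = 81.43
  O₂: 254.2 − 0.5(266.6) = 120.9
  N₂: 956.3 (inert)
  H₂O: 0 + 1(266.6) = 266.6
Total out = 1425 mol/s; y_N₂ = 956.3 / 1425 = 0.671.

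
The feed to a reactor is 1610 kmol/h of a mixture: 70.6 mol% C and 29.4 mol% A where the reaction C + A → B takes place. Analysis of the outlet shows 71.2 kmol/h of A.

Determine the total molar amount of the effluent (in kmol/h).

For A: n = n₀ − 1ξ → 71.2 = 473.3 − 1ξ, giving ξ = 402.1 kmol/h.
Outlet amounts (n = n₀ + ν ξ):
  C: 1137 − 1(402.1) = 734.5
  A: 473.3 − 1(402.1) = 71.2
  B: 0 + 1(402.1) = 402.1
Total out = 734.5 + 71.2 + 402.1 = 1208 kmol/h.

1210 kmol/h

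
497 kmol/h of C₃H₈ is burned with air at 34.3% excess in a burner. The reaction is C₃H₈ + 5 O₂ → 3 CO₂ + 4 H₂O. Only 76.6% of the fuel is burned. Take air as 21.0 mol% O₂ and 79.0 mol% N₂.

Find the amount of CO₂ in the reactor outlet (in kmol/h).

Stoichiometric O₂ = 5 × 497 = 2485 kmol/h; O₂ fed = 2485 × 1.343 = 3337 kmol/h.
N₂ fed = 3337 × 79/21 = 12550 kmol/h.
Fuel reacted = 0.766 × 497 → ξ = 380.7 kmol/h.
Outlet (n = n₀ + ν ξ):
  C₃H₈: 497 − 1(380.7) = 116.3
  O₂: 3337 − 5(380.7) = 1434
  N₂: 12550 (inert)
  CO₂: 0 + 3(380.7) = 1142
  H₂O: 0 + 4(380.7) = 1523

1140 kmol/h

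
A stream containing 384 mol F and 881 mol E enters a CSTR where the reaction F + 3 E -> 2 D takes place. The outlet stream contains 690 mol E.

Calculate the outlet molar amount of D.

For E: n = n₀ − 3ξ → 690 = 881 − 3ξ, giving ξ = 63.67 mol.
Outlet amounts (n = n₀ + ν ξ):
  F: 384 − 1(63.67) = 320.3
  E: 881 − 3(63.67) = 690
  D: 0 + 2(63.67) = 127.3

127 mol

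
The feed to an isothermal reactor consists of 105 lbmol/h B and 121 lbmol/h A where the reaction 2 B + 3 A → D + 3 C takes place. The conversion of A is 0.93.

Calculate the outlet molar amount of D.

37.5 lbmol/h

A reacted = 0.93 × 121 = 112.5 lbmol/h; ν_A = −3, so ξ = 112.5/3 = 37.51 lbmol/h.
Outlet amounts (n = n₀ + ν ξ):
  B: 105 − 2(37.51) = 29.98
  A: 121 − 3(37.51) = 8.47
  D: 0 + 1(37.51) = 37.51
  C: 0 + 3(37.51) = 112.5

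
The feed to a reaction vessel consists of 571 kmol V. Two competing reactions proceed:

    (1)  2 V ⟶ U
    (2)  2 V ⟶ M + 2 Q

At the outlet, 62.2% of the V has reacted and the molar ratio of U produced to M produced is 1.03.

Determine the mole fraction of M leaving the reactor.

Conversion of V: V consumed = 0.622 × 571 = 355.2 kmol = 2ξ₁ + 2ξ₂.
Selectivity: 1ξ₁ / (1ξ₂) = 1.03 → ξ₁ = 1.03 ξ₂.
Substitute: (2·1.03 + 2) ξ₂ = 355.2 → ξ₂ = 87.48 kmol, ξ₁ = 90.1 kmol.
Outlet amounts (n = n₀ + Σ ν·ξ):
  V: 571 − 2(90.1) − 2(87.48) = 215.8
  U: 0 + 1(90.1) = 90.1
  M: 0 + 1(87.48) = 87.48
  Q: 0 + 2(87.48) = 175
Total out = 568.4 kmol; y_M = 87.48 / 568.4 = 0.1539.

0.154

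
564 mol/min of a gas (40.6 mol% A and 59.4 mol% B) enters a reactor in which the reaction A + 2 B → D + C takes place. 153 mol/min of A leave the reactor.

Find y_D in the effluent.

0.156

For A: n = n₀ − 1ξ → 153 = 229 − 1ξ, giving ξ = 75.98 mol/min.
Outlet amounts (n = n₀ + ν ξ):
  A: 229 − 1(75.98) = 153
  B: 335 − 2(75.98) = 183
  D: 0 + 1(75.98) = 75.98
  C: 0 + 1(75.98) = 75.98
Total out = 488 mol/min; y_D = 75.98 / 488 = 0.1557.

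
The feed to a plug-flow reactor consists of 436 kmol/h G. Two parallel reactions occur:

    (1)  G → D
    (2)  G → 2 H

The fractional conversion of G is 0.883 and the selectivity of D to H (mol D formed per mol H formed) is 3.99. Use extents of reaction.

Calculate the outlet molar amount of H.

85.7 kmol/h

Conversion of G: G consumed = 0.883 × 436 = 385 kmol/h = 1ξ₁ + 1ξ₂.
Selectivity: 1ξ₁ / (2ξ₂) = 3.99 → ξ₁ = 7.98 ξ₂.
Substitute: (1·7.98 + 1) ξ₂ = 385 → ξ₂ = 42.87 kmol/h, ξ₁ = 342.1 kmol/h.
Outlet amounts (n = n₀ + Σ ν·ξ):
  G: 436 − 1(342.1) − 1(42.87) = 51.01
  D: 0 + 1(342.1) = 342.1
  H: 0 + 2(42.87) = 85.74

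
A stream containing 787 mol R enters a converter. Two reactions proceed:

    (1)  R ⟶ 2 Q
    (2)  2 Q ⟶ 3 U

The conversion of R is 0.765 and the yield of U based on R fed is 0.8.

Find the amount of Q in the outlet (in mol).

Conversion of R: R consumed = 1ξ₁ = 0.765 × 787 → ξ₁ = 602.1 mol.
Yield of U: 3ξ₂ / 787 = 0.8 → ξ₂ = 209.9 mol.
Outlet amounts (n = n₀ + Σ ν·ξ):
  R: 787 − 1(602.1) = 184.9
  Q: 0 + 2(602.1) − 2(209.9) = 784.4
  U: 0 + 3(209.9) = 629.6

784 mol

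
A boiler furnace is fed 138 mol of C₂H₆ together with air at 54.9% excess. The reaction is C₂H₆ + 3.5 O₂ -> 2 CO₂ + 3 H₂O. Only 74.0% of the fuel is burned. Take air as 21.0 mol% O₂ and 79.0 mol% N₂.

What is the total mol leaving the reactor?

Stoichiometric O₂ = 3.5 × 138 = 483 mol; O₂ fed = 483 × 1.549 = 748.2 mol.
N₂ fed = 748.2 × 79/21 = 2815 mol.
Fuel reacted = 0.74 × 138 → ξ = 102.1 mol.
Outlet (n = n₀ + ν ξ):
  C₂H₆: 138 − 1(102.1) = 35.88
  O₂: 748.2 − 3.5(102.1) = 390.7
  N₂: 2815 (inert)
  CO₂: 0 + 2(102.1) = 204.2
  H₂O: 0 + 3(102.1) = 306.4
Total out = 35.88 + 390.7 + 2815 + 204.2 + 306.4 = 3752 mol.

3750 mol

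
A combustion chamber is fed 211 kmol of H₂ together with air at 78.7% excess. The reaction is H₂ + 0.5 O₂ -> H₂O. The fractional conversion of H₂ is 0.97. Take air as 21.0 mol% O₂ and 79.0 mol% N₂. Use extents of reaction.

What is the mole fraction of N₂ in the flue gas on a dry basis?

Stoichiometric O₂ = 0.5 × 211 = 105.5 kmol; O₂ fed = 105.5 × 1.787 = 188.5 kmol.
N₂ fed = 188.5 × 79/21 = 709.2 kmol.
Fuel reacted = 0.97 × 211 → ξ = 204.7 kmol.
Outlet (n = n₀ + ν ξ):
  H₂: 211 − 1(204.7) = 6.33
  O₂: 188.5 − 0.5(204.7) = 86.19
  N₂: 709.2 (inert)
  H₂O: 0 + 1(204.7) = 204.7
Dry total = 801.7 kmol; y_N₂ (dry) = 709.2 / 801.7 = 0.8846.

0.885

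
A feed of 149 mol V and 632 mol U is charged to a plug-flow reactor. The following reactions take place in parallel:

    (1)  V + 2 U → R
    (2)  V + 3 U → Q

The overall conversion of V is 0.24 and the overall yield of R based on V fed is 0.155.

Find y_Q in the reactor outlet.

0.0182

Yield of R: 1ξ₁ / 149 = 0.155 → ξ₁ = 23.09 mol.
Conversion of V: 1ξ₁ + 1ξ₂ = 0.24 × 149 = 35.76 → ξ₂ = 12.66 mol.
Outlet amounts (n = n₀ + Σ ν·ξ):
  V: 149 − 1(23.09) − 1(12.66) = 113.2
  U: 632 − 2(23.09) − 3(12.66) = 547.8
  R: 0 + 1(23.09) = 23.09
  Q: 0 + 1(12.66) = 12.66
Total out = 696.8 mol; y_Q = 12.66 / 696.8 = 0.01818.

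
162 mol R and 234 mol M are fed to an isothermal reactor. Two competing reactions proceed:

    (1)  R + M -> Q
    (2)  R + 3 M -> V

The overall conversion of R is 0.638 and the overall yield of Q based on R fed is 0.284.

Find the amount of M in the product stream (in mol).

Yield of Q: 1ξ₁ / 162 = 0.284 → ξ₁ = 46.01 mol.
Conversion of R: 1ξ₁ + 1ξ₂ = 0.638 × 162 = 103.4 → ξ₂ = 57.35 mol.
Outlet amounts (n = n₀ + Σ ν·ξ):
  R: 162 − 1(46.01) − 1(57.35) = 58.64
  M: 234 − 1(46.01) − 3(57.35) = 15.95
  Q: 0 + 1(46.01) = 46.01
  V: 0 + 1(57.35) = 57.35

15.9 mol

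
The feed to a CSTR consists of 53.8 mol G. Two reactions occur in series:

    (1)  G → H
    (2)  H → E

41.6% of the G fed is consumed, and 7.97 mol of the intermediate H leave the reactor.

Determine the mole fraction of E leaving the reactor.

0.268

Conversion of G: G consumed = 1ξ₁ = 0.416 × 53.8 → ξ₁ = 22.38 mol.
H balance: n_H = 0 + 1ξ₁ − 1ξ₂ = 7.97 → ξ₂ = (1·22.38 − 7.97)/1 = 14.41 mol.
Outlet amounts (n = n₀ + Σ ν·ξ):
  G: 53.8 − 1(22.38) = 31.42
  H: 0 + 1(22.38) − 1(14.41) = 7.97
  E: 0 + 1(14.41) = 14.41
Total out = 53.8 mol; y_E = 14.41 / 53.8 = 0.2679.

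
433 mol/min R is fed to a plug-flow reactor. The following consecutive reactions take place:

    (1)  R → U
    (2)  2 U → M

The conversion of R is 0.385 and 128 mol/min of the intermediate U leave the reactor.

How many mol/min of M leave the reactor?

19.4 mol/min

Conversion of R: R consumed = 1ξ₁ = 0.385 × 433 → ξ₁ = 166.7 mol/min.
U balance: n_U = 0 + 1ξ₁ − 2ξ₂ = 128 → ξ₂ = (1·166.7 − 128)/2 = 19.35 mol/min.
Outlet amounts (n = n₀ + Σ ν·ξ):
  R: 433 − 1(166.7) = 266.3
  U: 0 + 1(166.7) − 2(19.35) = 128
  M: 0 + 1(19.35) = 19.35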